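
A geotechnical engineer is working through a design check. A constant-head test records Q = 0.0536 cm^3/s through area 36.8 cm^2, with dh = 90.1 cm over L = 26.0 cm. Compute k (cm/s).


Compute hydraulic gradient:
i = dh / L = 90.1 / 26.0 = 3.46538
Then apply Darcy's law:
k = Q / (A * i)
k = 0.0536 / (36.8 * 3.46538)
k = 0.0536 / 127.526
k = 0.00042 cm/s


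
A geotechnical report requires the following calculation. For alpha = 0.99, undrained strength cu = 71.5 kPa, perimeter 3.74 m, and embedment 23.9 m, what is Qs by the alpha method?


Using Qs = alpha * cu * perimeter * L
Qs = 0.99 * 71.5 * 3.74 * 23.9
Qs = 6327.19 kN


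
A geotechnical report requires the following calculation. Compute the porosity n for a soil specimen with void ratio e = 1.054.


Result: 0.5131

Derivation:
Using the relation n = e / (1 + e)
n = 1.054 / (1 + 1.054)
n = 1.054 / 2.054
n = 0.5131


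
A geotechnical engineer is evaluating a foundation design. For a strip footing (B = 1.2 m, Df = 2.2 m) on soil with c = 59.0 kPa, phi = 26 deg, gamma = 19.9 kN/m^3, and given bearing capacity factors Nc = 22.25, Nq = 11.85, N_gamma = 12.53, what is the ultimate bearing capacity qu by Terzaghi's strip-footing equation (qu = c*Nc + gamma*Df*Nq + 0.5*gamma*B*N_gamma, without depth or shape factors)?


Compute qu = c*Nc + gamma*Df*Nq + 0.5*gamma*B*N_gamma
Term 1: 59.0 * 22.25 = 1312.75
Term 2: 19.9 * 2.2 * 11.85 = 518.793
Term 3: 0.5 * 19.9 * 1.2 * 12.53 = 149.6082
qu = 1312.75 + 518.793 + 149.6082
qu = 1981.15 kPa


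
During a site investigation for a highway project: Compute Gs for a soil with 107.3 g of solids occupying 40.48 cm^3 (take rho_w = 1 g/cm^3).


Result: 2.651

Derivation:
Using Gs = m_s / (V_s * rho_w)
Since rho_w = 1 g/cm^3:
Gs = 107.3 / 40.48
Gs = 2.651


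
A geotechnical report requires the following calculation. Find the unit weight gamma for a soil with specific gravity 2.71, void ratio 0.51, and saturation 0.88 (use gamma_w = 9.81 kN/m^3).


Using gamma = gamma_w * (Gs + S*e) / (1 + e)
Numerator: Gs + S*e = 2.71 + 0.88*0.51 = 3.1588
Denominator: 1 + e = 1 + 0.51 = 1.51
gamma = 9.81 * 3.1588 / 1.51
gamma = 20.522 kN/m^3


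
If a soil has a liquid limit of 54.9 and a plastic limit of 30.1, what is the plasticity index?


Using PI = LL - PL
PI = 54.9 - 30.1
PI = 24.8


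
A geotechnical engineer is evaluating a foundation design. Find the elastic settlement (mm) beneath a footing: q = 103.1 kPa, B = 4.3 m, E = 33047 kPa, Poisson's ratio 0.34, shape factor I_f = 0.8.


Using Se = q * B * (1 - nu^2) * I_f / E
1 - nu^2 = 1 - 0.34^2 = 0.8844
Se = 103.1 * 4.3 * 0.8844 * 0.8 / 33047
Se = 0.009491 m
Convert to mm: Se = 0.009491 * 1000 = 9.491 mm


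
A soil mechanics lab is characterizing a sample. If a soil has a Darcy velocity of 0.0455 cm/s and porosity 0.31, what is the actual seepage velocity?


Using v_s = v_d / n
v_s = 0.0455 / 0.31
v_s = 0.14677 cm/s


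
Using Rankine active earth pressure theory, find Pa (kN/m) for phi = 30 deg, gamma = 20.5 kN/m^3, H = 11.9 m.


Compute active earth pressure coefficient:
Ka = tan^2(45 - phi/2) = tan^2(30.0) = 0.333333
Compute active force:
Pa = 0.5 * Ka * gamma * H^2
Pa = 0.5 * 0.333333 * 20.5 * 11.9^2
Pa = 483.83 kN/m


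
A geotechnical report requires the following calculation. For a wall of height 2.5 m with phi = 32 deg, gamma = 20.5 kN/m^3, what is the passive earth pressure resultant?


Compute passive earth pressure coefficient:
Kp = tan^2(45 + phi/2) = tan^2(61.0) = 3.254588
Compute passive force:
Pp = 0.5 * Kp * gamma * H^2
Pp = 0.5 * 3.254588 * 20.5 * 2.5^2
Pp = 208.5 kN/m


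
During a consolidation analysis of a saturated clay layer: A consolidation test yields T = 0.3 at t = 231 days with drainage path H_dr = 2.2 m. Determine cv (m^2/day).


Using cv = T * H_dr^2 / t
H_dr^2 = 2.2^2 = 4.84
cv = 0.3 * 4.84 / 231
cv = 0.00629 m^2/day


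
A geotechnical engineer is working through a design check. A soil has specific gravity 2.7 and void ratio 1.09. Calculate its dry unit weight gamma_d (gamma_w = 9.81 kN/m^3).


Using gamma_d = Gs * gamma_w / (1 + e)
gamma_d = 2.7 * 9.81 / (1 + 1.09)
gamma_d = 2.7 * 9.81 / 2.09
gamma_d = 12.673 kN/m^3


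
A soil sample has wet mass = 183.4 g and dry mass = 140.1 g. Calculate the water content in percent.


Result: 30.91 %

Derivation:
Using w = (m_wet - m_dry) / m_dry * 100
m_wet - m_dry = 183.4 - 140.1 = 43.3 g
w = 43.3 / 140.1 * 100
w = 30.91 %


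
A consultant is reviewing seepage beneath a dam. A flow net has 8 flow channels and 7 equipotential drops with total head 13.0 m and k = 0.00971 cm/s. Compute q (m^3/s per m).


Convert k to m/s for unit consistency with H:
k = 0.00971 cm/s = 0.00971 / 100 m/s = 9.71e-05 m/s
Using q = k * H * Nf / Nd
Nf / Nd = 8 / 7 = 1.1429
q = 9.71e-05 * 13.0 * 1.1429
q = 0.001443 m^3/s per m


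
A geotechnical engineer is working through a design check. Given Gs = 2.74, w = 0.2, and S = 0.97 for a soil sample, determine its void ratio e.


Using the relation e = Gs * w / S
e = 2.74 * 0.2 / 0.97
e = 0.5649


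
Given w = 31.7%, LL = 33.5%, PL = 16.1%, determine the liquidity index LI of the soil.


First compute the plasticity index:
PI = LL - PL = 33.5 - 16.1 = 17.4
Then compute the liquidity index:
LI = (w - PL) / PI
LI = (31.7 - 16.1) / 17.4
LI = 0.897


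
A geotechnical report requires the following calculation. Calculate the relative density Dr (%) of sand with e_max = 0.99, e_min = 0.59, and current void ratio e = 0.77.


Using Dr = (e_max - e) / (e_max - e_min) * 100
e_max - e = 0.99 - 0.77 = 0.22
e_max - e_min = 0.99 - 0.59 = 0.4
Dr = 0.22 / 0.4 * 100
Dr = 55.0 %


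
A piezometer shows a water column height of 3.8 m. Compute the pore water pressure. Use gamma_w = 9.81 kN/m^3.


Using u = gamma_w * h_w
u = 9.81 * 3.8
u = 37.28 kPa


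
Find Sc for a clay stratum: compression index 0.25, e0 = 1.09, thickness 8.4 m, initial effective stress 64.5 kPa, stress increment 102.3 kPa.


Result: 0.4146 m

Derivation:
Using Sc = Cc * H / (1 + e0) * log10((sigma0 + delta_sigma) / sigma0)
Stress ratio = (64.5 + 102.3) / 64.5 = 2.58605
log10(2.58605) = 0.412636
Cc * H / (1 + e0) = 0.25 * 8.4 / (1 + 1.09) = 1.00478
Sc = 1.00478 * 0.412636
Sc = 0.4146 m


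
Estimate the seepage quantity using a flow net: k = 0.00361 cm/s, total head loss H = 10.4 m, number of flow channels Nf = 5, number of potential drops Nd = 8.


Result: 0.0002346 m^3/s per m

Derivation:
Convert k to m/s for unit consistency with H:
k = 0.00361 cm/s = 0.00361 / 100 m/s = 3.61e-05 m/s
Using q = k * H * Nf / Nd
Nf / Nd = 5 / 8 = 0.625
q = 3.61e-05 * 10.4 * 0.625
q = 0.0002346 m^3/s per m


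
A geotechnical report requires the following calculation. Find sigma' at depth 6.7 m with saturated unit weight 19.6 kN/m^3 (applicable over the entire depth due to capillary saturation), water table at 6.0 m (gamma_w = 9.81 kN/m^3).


Total stress = gamma_sat * depth
sigma = 19.6 * 6.7 = 131.32 kPa
Pore water pressure u = gamma_w * (depth - d_wt)
u = 9.81 * (6.7 - 6.0) = 6.867 kPa
Effective stress = sigma - u
sigma' = 131.32 - 6.867 = 124.45 kPa


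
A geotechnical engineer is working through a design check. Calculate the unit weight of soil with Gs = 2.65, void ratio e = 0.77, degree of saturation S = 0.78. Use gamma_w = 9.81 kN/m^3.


Using gamma = gamma_w * (Gs + S*e) / (1 + e)
Numerator: Gs + S*e = 2.65 + 0.78*0.77 = 3.2506
Denominator: 1 + e = 1 + 0.77 = 1.77
gamma = 9.81 * 3.2506 / 1.77
gamma = 18.016 kN/m^3


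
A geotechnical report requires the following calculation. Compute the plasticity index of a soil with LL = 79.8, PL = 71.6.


Using PI = LL - PL
PI = 79.8 - 71.6
PI = 8.2


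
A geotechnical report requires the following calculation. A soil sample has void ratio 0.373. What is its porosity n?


Using the relation n = e / (1 + e)
n = 0.373 / (1 + 0.373)
n = 0.373 / 1.373
n = 0.2717


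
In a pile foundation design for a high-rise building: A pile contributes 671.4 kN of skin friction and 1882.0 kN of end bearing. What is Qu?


Result: 2553.4 kN

Derivation:
Using Qu = Qf + Qb
Qu = 671.4 + 1882.0
Qu = 2553.4 kN


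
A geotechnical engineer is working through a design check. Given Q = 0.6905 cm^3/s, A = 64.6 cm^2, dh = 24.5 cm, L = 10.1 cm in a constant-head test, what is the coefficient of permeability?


Compute hydraulic gradient:
i = dh / L = 24.5 / 10.1 = 2.42574
Then apply Darcy's law:
k = Q / (A * i)
k = 0.6905 / (64.6 * 2.42574)
k = 0.6905 / 156.703
k = 0.004406 cm/s


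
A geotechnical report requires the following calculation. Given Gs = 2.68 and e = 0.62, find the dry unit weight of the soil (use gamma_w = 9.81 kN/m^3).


Using gamma_d = Gs * gamma_w / (1 + e)
gamma_d = 2.68 * 9.81 / (1 + 0.62)
gamma_d = 2.68 * 9.81 / 1.62
gamma_d = 16.229 kN/m^3


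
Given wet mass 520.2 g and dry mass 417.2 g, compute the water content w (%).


Using w = (m_wet - m_dry) / m_dry * 100
m_wet - m_dry = 520.2 - 417.2 = 103.0 g
w = 103.0 / 417.2 * 100
w = 24.69 %


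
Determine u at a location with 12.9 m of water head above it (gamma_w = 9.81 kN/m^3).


Result: 126.55 kPa

Derivation:
Using u = gamma_w * h_w
u = 9.81 * 12.9
u = 126.55 kPa


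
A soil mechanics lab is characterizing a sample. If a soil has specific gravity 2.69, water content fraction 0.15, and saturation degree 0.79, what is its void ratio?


Using the relation e = Gs * w / S
e = 2.69 * 0.15 / 0.79
e = 0.5108


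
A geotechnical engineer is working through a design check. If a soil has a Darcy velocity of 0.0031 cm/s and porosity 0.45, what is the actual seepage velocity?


Using v_s = v_d / n
v_s = 0.0031 / 0.45
v_s = 0.00689 cm/s


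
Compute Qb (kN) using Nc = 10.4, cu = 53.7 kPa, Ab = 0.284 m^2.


Result: 158.61 kN

Derivation:
Using Qb = Nc * cu * Ab
Qb = 10.4 * 53.7 * 0.284
Qb = 158.61 kN


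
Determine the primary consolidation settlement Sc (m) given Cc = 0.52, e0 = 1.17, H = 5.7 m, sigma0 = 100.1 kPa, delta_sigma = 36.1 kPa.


Using Sc = Cc * H / (1 + e0) * log10((sigma0 + delta_sigma) / sigma0)
Stress ratio = (100.1 + 36.1) / 100.1 = 1.36064
log10(1.36064) = 0.133743
Cc * H / (1 + e0) = 0.52 * 5.7 / (1 + 1.17) = 1.3659
Sc = 1.3659 * 0.133743
Sc = 0.1827 m


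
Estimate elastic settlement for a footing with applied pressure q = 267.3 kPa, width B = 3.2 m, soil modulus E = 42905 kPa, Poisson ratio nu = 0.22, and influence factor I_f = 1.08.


Result: 20.489 mm

Derivation:
Using Se = q * B * (1 - nu^2) * I_f / E
1 - nu^2 = 1 - 0.22^2 = 0.9516
Se = 267.3 * 3.2 * 0.9516 * 1.08 / 42905
Se = 0.020489 m
Convert to mm: Se = 0.020489 * 1000 = 20.489 mm


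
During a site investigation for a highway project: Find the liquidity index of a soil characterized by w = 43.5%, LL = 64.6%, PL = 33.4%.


First compute the plasticity index:
PI = LL - PL = 64.6 - 33.4 = 31.2
Then compute the liquidity index:
LI = (w - PL) / PI
LI = (43.5 - 33.4) / 31.2
LI = 0.324


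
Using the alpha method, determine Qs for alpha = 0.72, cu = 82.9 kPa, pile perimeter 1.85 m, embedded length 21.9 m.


Using Qs = alpha * cu * perimeter * L
Qs = 0.72 * 82.9 * 1.85 * 21.9
Qs = 2418.26 kN


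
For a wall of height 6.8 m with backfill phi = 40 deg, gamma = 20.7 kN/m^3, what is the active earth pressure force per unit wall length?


Compute active earth pressure coefficient:
Ka = tan^2(45 - phi/2) = tan^2(25.0) = 0.217443
Compute active force:
Pa = 0.5 * Ka * gamma * H^2
Pa = 0.5 * 0.217443 * 20.7 * 6.8^2
Pa = 104.06 kN/m


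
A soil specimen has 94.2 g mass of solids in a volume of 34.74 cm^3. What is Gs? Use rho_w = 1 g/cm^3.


Result: 2.712

Derivation:
Using Gs = m_s / (V_s * rho_w)
Since rho_w = 1 g/cm^3:
Gs = 94.2 / 34.74
Gs = 2.712


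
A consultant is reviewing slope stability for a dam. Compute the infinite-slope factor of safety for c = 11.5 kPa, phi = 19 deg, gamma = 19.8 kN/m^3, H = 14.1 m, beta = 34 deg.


Using Fs = c / (gamma*H*sin(beta)*cos(beta)) + tan(phi)/tan(beta)
Cohesion contribution = 11.5 / (19.8*14.1*sin(34)*cos(34))
Cohesion contribution = 0.0888541
Friction contribution = tan(19)/tan(34) = 0.510487
Fs = 0.0888541 + 0.510487
Fs = 0.599


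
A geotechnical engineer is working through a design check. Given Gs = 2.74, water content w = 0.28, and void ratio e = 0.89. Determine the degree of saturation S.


Result: 0.862

Derivation:
Using S = Gs * w / e
S = 2.74 * 0.28 / 0.89
S = 0.862


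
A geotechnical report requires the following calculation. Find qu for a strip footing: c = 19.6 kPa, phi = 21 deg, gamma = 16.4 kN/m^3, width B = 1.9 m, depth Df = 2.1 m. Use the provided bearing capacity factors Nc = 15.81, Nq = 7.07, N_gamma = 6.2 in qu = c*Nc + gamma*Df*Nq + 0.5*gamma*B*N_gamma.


Result: 649.96 kPa

Derivation:
Compute qu = c*Nc + gamma*Df*Nq + 0.5*gamma*B*N_gamma
Term 1: 19.6 * 15.81 = 309.876
Term 2: 16.4 * 2.1 * 7.07 = 243.4908
Term 3: 0.5 * 16.4 * 1.9 * 6.2 = 96.596
qu = 309.876 + 243.4908 + 96.596
qu = 649.96 kPa


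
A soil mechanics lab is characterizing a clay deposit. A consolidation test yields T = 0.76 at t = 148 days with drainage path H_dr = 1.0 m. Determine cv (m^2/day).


Using cv = T * H_dr^2 / t
H_dr^2 = 1.0^2 = 1.0
cv = 0.76 * 1.0 / 148
cv = 0.00514 m^2/day


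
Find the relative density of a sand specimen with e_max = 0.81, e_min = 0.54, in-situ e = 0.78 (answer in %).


Using Dr = (e_max - e) / (e_max - e_min) * 100
e_max - e = 0.81 - 0.78 = 0.03
e_max - e_min = 0.81 - 0.54 = 0.27
Dr = 0.03 / 0.27 * 100
Dr = 11.11 %


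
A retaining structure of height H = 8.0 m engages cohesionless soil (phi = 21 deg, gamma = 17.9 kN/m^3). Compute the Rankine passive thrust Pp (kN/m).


Result: 1212.65 kN/m

Derivation:
Compute passive earth pressure coefficient:
Kp = tan^2(45 + phi/2) = tan^2(55.5) = 2.117051
Compute passive force:
Pp = 0.5 * Kp * gamma * H^2
Pp = 0.5 * 2.117051 * 17.9 * 8.0^2
Pp = 1212.65 kN/m


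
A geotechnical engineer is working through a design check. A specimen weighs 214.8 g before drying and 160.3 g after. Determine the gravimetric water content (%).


Using w = (m_wet - m_dry) / m_dry * 100
m_wet - m_dry = 214.8 - 160.3 = 54.5 g
w = 54.5 / 160.3 * 100
w = 34.0 %


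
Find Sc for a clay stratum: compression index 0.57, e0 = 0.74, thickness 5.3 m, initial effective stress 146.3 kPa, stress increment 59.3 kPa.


Using Sc = Cc * H / (1 + e0) * log10((sigma0 + delta_sigma) / sigma0)
Stress ratio = (146.3 + 59.3) / 146.3 = 1.40533
log10(1.40533) = 0.147779
Cc * H / (1 + e0) = 0.57 * 5.3 / (1 + 0.74) = 1.73621
Sc = 1.73621 * 0.147779
Sc = 0.2566 m


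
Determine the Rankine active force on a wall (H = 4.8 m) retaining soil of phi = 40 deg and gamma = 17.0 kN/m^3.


Compute active earth pressure coefficient:
Ka = tan^2(45 - phi/2) = tan^2(25.0) = 0.217443
Compute active force:
Pa = 0.5 * Ka * gamma * H^2
Pa = 0.5 * 0.217443 * 17.0 * 4.8^2
Pa = 42.58 kN/m


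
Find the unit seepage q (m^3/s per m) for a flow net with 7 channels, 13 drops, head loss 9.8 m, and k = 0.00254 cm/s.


Result: 0.000134 m^3/s per m

Derivation:
Convert k to m/s for unit consistency with H:
k = 0.00254 cm/s = 0.00254 / 100 m/s = 2.54e-05 m/s
Using q = k * H * Nf / Nd
Nf / Nd = 7 / 13 = 0.5385
q = 2.54e-05 * 9.8 * 0.5385
q = 0.000134 m^3/s per m


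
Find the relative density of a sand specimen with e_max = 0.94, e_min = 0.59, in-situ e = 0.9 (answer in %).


Result: 11.43 %

Derivation:
Using Dr = (e_max - e) / (e_max - e_min) * 100
e_max - e = 0.94 - 0.9 = 0.04
e_max - e_min = 0.94 - 0.59 = 0.35
Dr = 0.04 / 0.35 * 100
Dr = 11.43 %


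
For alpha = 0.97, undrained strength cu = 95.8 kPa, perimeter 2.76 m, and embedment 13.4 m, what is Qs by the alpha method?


Result: 3436.78 kN

Derivation:
Using Qs = alpha * cu * perimeter * L
Qs = 0.97 * 95.8 * 2.76 * 13.4
Qs = 3436.78 kN


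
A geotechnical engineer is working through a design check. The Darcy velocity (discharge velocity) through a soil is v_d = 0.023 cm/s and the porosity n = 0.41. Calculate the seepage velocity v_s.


Result: 0.0561 cm/s

Derivation:
Using v_s = v_d / n
v_s = 0.023 / 0.41
v_s = 0.0561 cm/s


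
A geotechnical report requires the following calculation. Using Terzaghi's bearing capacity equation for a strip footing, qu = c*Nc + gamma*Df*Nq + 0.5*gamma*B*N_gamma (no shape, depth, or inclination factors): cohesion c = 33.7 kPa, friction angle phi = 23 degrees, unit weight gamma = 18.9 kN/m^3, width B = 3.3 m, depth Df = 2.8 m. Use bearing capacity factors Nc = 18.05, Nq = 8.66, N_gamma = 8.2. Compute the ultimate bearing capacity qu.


Result: 1322.29 kPa

Derivation:
Compute qu = c*Nc + gamma*Df*Nq + 0.5*gamma*B*N_gamma
Term 1: 33.7 * 18.05 = 608.285
Term 2: 18.9 * 2.8 * 8.66 = 458.2872
Term 3: 0.5 * 18.9 * 3.3 * 8.2 = 255.717
qu = 608.285 + 458.2872 + 255.717
qu = 1322.29 kPa


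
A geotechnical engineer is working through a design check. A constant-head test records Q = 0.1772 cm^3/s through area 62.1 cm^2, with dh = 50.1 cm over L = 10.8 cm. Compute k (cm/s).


Compute hydraulic gradient:
i = dh / L = 50.1 / 10.8 = 4.63889
Then apply Darcy's law:
k = Q / (A * i)
k = 0.1772 / (62.1 * 4.63889)
k = 0.1772 / 288.075
k = 0.000615 cm/s


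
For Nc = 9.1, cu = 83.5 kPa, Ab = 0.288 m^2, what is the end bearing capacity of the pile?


Result: 218.84 kN

Derivation:
Using Qb = Nc * cu * Ab
Qb = 9.1 * 83.5 * 0.288
Qb = 218.84 kN


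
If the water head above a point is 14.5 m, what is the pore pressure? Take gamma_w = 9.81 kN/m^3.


Using u = gamma_w * h_w
u = 9.81 * 14.5
u = 142.25 kPa


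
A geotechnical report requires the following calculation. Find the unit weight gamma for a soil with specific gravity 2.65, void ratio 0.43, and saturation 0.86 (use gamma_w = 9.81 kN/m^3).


Result: 20.716 kN/m^3

Derivation:
Using gamma = gamma_w * (Gs + S*e) / (1 + e)
Numerator: Gs + S*e = 2.65 + 0.86*0.43 = 3.0198
Denominator: 1 + e = 1 + 0.43 = 1.43
gamma = 9.81 * 3.0198 / 1.43
gamma = 20.716 kN/m^3


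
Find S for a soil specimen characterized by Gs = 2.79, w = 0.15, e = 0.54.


Using S = Gs * w / e
S = 2.79 * 0.15 / 0.54
S = 0.775


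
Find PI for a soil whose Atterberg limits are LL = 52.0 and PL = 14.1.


Result: 37.9

Derivation:
Using PI = LL - PL
PI = 52.0 - 14.1
PI = 37.9


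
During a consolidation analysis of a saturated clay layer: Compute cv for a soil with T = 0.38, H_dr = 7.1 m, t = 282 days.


Using cv = T * H_dr^2 / t
H_dr^2 = 7.1^2 = 50.41
cv = 0.38 * 50.41 / 282
cv = 0.06793 m^2/day


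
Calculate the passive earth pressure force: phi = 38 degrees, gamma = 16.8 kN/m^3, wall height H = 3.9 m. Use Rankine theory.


Compute passive earth pressure coefficient:
Kp = tan^2(45 + phi/2) = tan^2(64.0) = 4.203746
Compute passive force:
Pp = 0.5 * Kp * gamma * H^2
Pp = 0.5 * 4.203746 * 16.8 * 3.9^2
Pp = 537.09 kN/m


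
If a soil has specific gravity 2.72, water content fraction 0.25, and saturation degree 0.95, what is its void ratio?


Using the relation e = Gs * w / S
e = 2.72 * 0.25 / 0.95
e = 0.7158


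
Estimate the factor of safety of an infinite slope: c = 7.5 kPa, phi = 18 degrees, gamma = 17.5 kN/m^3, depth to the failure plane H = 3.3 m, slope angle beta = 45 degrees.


Using Fs = c / (gamma*H*sin(beta)*cos(beta)) + tan(phi)/tan(beta)
Cohesion contribution = 7.5 / (17.5*3.3*sin(45)*cos(45))
Cohesion contribution = 0.25974
Friction contribution = tan(18)/tan(45) = 0.32492
Fs = 0.25974 + 0.32492
Fs = 0.585


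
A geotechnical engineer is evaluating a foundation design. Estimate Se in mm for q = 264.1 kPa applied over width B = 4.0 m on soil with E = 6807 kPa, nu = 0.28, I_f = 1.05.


Using Se = q * B * (1 - nu^2) * I_f / E
1 - nu^2 = 1 - 0.28^2 = 0.9216
Se = 264.1 * 4.0 * 0.9216 * 1.05 / 6807
Se = 0.150177 m
Convert to mm: Se = 0.150177 * 1000 = 150.177 mm


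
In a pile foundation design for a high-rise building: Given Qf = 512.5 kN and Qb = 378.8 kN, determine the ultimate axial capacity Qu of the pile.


Using Qu = Qf + Qb
Qu = 512.5 + 378.8
Qu = 891.3 kN


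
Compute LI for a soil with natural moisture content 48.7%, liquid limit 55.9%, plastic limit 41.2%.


First compute the plasticity index:
PI = LL - PL = 55.9 - 41.2 = 14.7
Then compute the liquidity index:
LI = (w - PL) / PI
LI = (48.7 - 41.2) / 14.7
LI = 0.51


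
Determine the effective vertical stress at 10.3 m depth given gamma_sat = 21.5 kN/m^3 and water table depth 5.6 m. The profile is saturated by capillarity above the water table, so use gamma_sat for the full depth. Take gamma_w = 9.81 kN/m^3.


Total stress = gamma_sat * depth
sigma = 21.5 * 10.3 = 221.45 kPa
Pore water pressure u = gamma_w * (depth - d_wt)
u = 9.81 * (10.3 - 5.6) = 46.107 kPa
Effective stress = sigma - u
sigma' = 221.45 - 46.107 = 175.34 kPa


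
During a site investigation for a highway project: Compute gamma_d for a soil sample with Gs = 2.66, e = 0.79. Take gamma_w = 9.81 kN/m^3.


Using gamma_d = Gs * gamma_w / (1 + e)
gamma_d = 2.66 * 9.81 / (1 + 0.79)
gamma_d = 2.66 * 9.81 / 1.79
gamma_d = 14.578 kN/m^3


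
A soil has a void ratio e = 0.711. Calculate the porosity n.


Result: 0.4155

Derivation:
Using the relation n = e / (1 + e)
n = 0.711 / (1 + 0.711)
n = 0.711 / 1.711
n = 0.4155


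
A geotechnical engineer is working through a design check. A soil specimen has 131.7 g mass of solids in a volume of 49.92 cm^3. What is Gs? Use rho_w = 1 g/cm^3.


Using Gs = m_s / (V_s * rho_w)
Since rho_w = 1 g/cm^3:
Gs = 131.7 / 49.92
Gs = 2.638


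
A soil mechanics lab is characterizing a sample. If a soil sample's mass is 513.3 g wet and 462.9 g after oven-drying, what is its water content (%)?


Using w = (m_wet - m_dry) / m_dry * 100
m_wet - m_dry = 513.3 - 462.9 = 50.4 g
w = 50.4 / 462.9 * 100
w = 10.89 %


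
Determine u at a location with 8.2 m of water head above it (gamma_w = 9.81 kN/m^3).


Using u = gamma_w * h_w
u = 9.81 * 8.2
u = 80.44 kPa


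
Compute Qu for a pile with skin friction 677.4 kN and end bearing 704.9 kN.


Using Qu = Qf + Qb
Qu = 677.4 + 704.9
Qu = 1382.3 kN


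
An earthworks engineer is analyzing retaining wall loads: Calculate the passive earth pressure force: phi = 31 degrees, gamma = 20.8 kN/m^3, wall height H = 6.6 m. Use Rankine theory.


Compute passive earth pressure coefficient:
Kp = tan^2(45 + phi/2) = tan^2(60.5) = 3.124035
Compute passive force:
Pp = 0.5 * Kp * gamma * H^2
Pp = 0.5 * 3.124035 * 20.8 * 6.6^2
Pp = 1415.26 kN/m


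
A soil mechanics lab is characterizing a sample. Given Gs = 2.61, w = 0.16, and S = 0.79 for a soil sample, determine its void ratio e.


Using the relation e = Gs * w / S
e = 2.61 * 0.16 / 0.79
e = 0.5286


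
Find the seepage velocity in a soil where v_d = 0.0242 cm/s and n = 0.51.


Result: 0.04745 cm/s

Derivation:
Using v_s = v_d / n
v_s = 0.0242 / 0.51
v_s = 0.04745 cm/s


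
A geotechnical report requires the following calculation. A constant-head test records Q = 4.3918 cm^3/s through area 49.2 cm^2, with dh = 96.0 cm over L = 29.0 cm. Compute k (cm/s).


Compute hydraulic gradient:
i = dh / L = 96.0 / 29.0 = 3.31034
Then apply Darcy's law:
k = Q / (A * i)
k = 4.3918 / (49.2 * 3.31034)
k = 4.3918 / 162.869
k = 0.026965 cm/s


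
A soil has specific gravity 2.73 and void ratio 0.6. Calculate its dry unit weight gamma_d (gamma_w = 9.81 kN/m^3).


Using gamma_d = Gs * gamma_w / (1 + e)
gamma_d = 2.73 * 9.81 / (1 + 0.6)
gamma_d = 2.73 * 9.81 / 1.6
gamma_d = 16.738 kN/m^3


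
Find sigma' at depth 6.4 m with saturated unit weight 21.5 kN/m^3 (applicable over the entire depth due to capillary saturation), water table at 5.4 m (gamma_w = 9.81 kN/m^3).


Total stress = gamma_sat * depth
sigma = 21.5 * 6.4 = 137.6 kPa
Pore water pressure u = gamma_w * (depth - d_wt)
u = 9.81 * (6.4 - 5.4) = 9.81 kPa
Effective stress = sigma - u
sigma' = 137.6 - 9.81 = 127.79 kPa


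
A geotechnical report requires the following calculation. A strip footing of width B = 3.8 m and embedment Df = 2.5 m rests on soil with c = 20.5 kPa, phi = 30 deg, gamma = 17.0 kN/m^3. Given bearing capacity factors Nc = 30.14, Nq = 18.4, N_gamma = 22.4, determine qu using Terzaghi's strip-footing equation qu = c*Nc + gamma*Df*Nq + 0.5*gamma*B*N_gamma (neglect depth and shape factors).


Compute qu = c*Nc + gamma*Df*Nq + 0.5*gamma*B*N_gamma
Term 1: 20.5 * 30.14 = 617.87
Term 2: 17.0 * 2.5 * 18.4 = 782.0
Term 3: 0.5 * 17.0 * 3.8 * 22.4 = 723.52
qu = 617.87 + 782.0 + 723.52
qu = 2123.39 kPa


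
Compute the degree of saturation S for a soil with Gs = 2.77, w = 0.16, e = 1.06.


Result: 0.4181

Derivation:
Using S = Gs * w / e
S = 2.77 * 0.16 / 1.06
S = 0.4181


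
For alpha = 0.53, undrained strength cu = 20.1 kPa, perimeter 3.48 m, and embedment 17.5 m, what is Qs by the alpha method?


Using Qs = alpha * cu * perimeter * L
Qs = 0.53 * 20.1 * 3.48 * 17.5
Qs = 648.77 kN


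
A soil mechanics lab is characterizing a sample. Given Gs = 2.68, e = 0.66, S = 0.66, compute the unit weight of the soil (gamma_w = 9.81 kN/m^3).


Using gamma = gamma_w * (Gs + S*e) / (1 + e)
Numerator: Gs + S*e = 2.68 + 0.66*0.66 = 3.1156
Denominator: 1 + e = 1 + 0.66 = 1.66
gamma = 9.81 * 3.1156 / 1.66
gamma = 18.412 kN/m^3


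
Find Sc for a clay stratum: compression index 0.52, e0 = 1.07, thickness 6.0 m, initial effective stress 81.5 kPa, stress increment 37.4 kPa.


Result: 0.2472 m

Derivation:
Using Sc = Cc * H / (1 + e0) * log10((sigma0 + delta_sigma) / sigma0)
Stress ratio = (81.5 + 37.4) / 81.5 = 1.4589
log10(1.4589) = 0.164024
Cc * H / (1 + e0) = 0.52 * 6.0 / (1 + 1.07) = 1.50725
Sc = 1.50725 * 0.164024
Sc = 0.2472 m


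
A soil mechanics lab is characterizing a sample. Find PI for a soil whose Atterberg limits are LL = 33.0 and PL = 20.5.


Using PI = LL - PL
PI = 33.0 - 20.5
PI = 12.5


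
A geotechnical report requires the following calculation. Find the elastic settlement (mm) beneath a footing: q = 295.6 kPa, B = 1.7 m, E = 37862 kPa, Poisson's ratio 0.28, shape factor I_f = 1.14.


Using Se = q * B * (1 - nu^2) * I_f / E
1 - nu^2 = 1 - 0.28^2 = 0.9216
Se = 295.6 * 1.7 * 0.9216 * 1.14 / 37862
Se = 0.013944 m
Convert to mm: Se = 0.013944 * 1000 = 13.944 mm


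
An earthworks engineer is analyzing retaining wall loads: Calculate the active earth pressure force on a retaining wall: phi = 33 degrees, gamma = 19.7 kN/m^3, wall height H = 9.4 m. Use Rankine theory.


Compute active earth pressure coefficient:
Ka = tan^2(45 - phi/2) = tan^2(28.5) = 0.294801
Compute active force:
Pa = 0.5 * Ka * gamma * H^2
Pa = 0.5 * 0.294801 * 19.7 * 9.4^2
Pa = 256.58 kN/m


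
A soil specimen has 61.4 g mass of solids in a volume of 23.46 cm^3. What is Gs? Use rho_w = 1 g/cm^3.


Using Gs = m_s / (V_s * rho_w)
Since rho_w = 1 g/cm^3:
Gs = 61.4 / 23.46
Gs = 2.617


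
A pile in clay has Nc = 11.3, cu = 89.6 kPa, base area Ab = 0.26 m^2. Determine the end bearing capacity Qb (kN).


Using Qb = Nc * cu * Ab
Qb = 11.3 * 89.6 * 0.26
Qb = 263.24 kN


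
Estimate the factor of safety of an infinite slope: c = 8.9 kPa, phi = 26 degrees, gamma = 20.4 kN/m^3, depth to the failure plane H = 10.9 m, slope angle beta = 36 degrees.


Using Fs = c / (gamma*H*sin(beta)*cos(beta)) + tan(phi)/tan(beta)
Cohesion contribution = 8.9 / (20.4*10.9*sin(36)*cos(36))
Cohesion contribution = 0.0841699
Friction contribution = tan(26)/tan(36) = 0.671306
Fs = 0.0841699 + 0.671306
Fs = 0.755


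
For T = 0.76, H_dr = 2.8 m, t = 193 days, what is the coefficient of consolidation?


Using cv = T * H_dr^2 / t
H_dr^2 = 2.8^2 = 7.84
cv = 0.76 * 7.84 / 193
cv = 0.03087 m^2/day


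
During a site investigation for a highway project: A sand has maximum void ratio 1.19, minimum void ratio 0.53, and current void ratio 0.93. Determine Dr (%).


Using Dr = (e_max - e) / (e_max - e_min) * 100
e_max - e = 1.19 - 0.93 = 0.26
e_max - e_min = 1.19 - 0.53 = 0.66
Dr = 0.26 / 0.66 * 100
Dr = 39.39 %


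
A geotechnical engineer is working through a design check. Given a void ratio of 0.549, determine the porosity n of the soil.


Result: 0.3544

Derivation:
Using the relation n = e / (1 + e)
n = 0.549 / (1 + 0.549)
n = 0.549 / 1.549
n = 0.3544


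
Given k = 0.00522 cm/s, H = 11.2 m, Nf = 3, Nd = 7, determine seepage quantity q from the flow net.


Result: 0.0002506 m^3/s per m

Derivation:
Convert k to m/s for unit consistency with H:
k = 0.00522 cm/s = 0.00522 / 100 m/s = 5.22e-05 m/s
Using q = k * H * Nf / Nd
Nf / Nd = 3 / 7 = 0.4286
q = 5.22e-05 * 11.2 * 0.4286
q = 0.0002506 m^3/s per m


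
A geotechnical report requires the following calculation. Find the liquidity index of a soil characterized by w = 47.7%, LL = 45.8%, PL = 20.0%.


First compute the plasticity index:
PI = LL - PL = 45.8 - 20.0 = 25.8
Then compute the liquidity index:
LI = (w - PL) / PI
LI = (47.7 - 20.0) / 25.8
LI = 1.074


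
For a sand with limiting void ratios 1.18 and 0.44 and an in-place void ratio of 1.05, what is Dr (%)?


Using Dr = (e_max - e) / (e_max - e_min) * 100
e_max - e = 1.18 - 1.05 = 0.13
e_max - e_min = 1.18 - 0.44 = 0.74
Dr = 0.13 / 0.74 * 100
Dr = 17.57 %


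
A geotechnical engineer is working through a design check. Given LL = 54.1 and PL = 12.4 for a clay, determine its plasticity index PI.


Result: 41.7

Derivation:
Using PI = LL - PL
PI = 54.1 - 12.4
PI = 41.7


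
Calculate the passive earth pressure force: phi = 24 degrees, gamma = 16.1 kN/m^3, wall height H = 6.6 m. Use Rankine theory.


Result: 831.47 kN/m

Derivation:
Compute passive earth pressure coefficient:
Kp = tan^2(45 + phi/2) = tan^2(57.0) = 2.371184
Compute passive force:
Pp = 0.5 * Kp * gamma * H^2
Pp = 0.5 * 2.371184 * 16.1 * 6.6^2
Pp = 831.47 kN/m


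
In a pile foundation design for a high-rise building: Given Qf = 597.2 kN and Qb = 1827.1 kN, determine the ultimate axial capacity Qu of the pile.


Using Qu = Qf + Qb
Qu = 597.2 + 1827.1
Qu = 2424.3 kN


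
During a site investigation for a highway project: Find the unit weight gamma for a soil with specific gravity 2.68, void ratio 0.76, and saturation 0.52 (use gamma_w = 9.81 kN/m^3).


Using gamma = gamma_w * (Gs + S*e) / (1 + e)
Numerator: Gs + S*e = 2.68 + 0.52*0.76 = 3.0752
Denominator: 1 + e = 1 + 0.76 = 1.76
gamma = 9.81 * 3.0752 / 1.76
gamma = 17.141 kN/m^3


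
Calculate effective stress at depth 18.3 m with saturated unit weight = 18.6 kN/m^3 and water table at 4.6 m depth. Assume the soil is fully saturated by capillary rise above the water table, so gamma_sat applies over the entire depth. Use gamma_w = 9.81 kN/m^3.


Result: 205.98 kPa

Derivation:
Total stress = gamma_sat * depth
sigma = 18.6 * 18.3 = 340.38 kPa
Pore water pressure u = gamma_w * (depth - d_wt)
u = 9.81 * (18.3 - 4.6) = 134.397 kPa
Effective stress = sigma - u
sigma' = 340.38 - 134.397 = 205.98 kPa


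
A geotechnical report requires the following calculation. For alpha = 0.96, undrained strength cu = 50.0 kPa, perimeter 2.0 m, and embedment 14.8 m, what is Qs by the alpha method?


Using Qs = alpha * cu * perimeter * L
Qs = 0.96 * 50.0 * 2.0 * 14.8
Qs = 1420.8 kN


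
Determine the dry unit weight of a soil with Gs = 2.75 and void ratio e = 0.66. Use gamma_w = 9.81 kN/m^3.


Using gamma_d = Gs * gamma_w / (1 + e)
gamma_d = 2.75 * 9.81 / (1 + 0.66)
gamma_d = 2.75 * 9.81 / 1.66
gamma_d = 16.252 kN/m^3


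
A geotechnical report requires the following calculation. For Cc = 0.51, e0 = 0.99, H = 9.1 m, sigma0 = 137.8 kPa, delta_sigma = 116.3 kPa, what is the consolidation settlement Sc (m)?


Using Sc = Cc * H / (1 + e0) * log10((sigma0 + delta_sigma) / sigma0)
Stress ratio = (137.8 + 116.3) / 137.8 = 1.84398
log10(1.84398) = 0.265755
Cc * H / (1 + e0) = 0.51 * 9.1 / (1 + 0.99) = 2.33216
Sc = 2.33216 * 0.265755
Sc = 0.6198 m


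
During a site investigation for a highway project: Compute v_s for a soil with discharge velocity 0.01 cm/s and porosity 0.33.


Using v_s = v_d / n
v_s = 0.01 / 0.33
v_s = 0.0303 cm/s


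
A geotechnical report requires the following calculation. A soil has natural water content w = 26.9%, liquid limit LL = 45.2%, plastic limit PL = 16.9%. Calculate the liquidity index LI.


Result: 0.353

Derivation:
First compute the plasticity index:
PI = LL - PL = 45.2 - 16.9 = 28.3
Then compute the liquidity index:
LI = (w - PL) / PI
LI = (26.9 - 16.9) / 28.3
LI = 0.353


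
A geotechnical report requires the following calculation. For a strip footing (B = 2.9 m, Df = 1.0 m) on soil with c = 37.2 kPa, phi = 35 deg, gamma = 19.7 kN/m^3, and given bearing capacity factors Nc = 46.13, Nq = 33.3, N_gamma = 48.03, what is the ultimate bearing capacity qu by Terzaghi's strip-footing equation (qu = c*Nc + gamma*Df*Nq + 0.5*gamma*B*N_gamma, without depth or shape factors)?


Compute qu = c*Nc + gamma*Df*Nq + 0.5*gamma*B*N_gamma
Term 1: 37.2 * 46.13 = 1716.036
Term 2: 19.7 * 1.0 * 33.3 = 656.01
Term 3: 0.5 * 19.7 * 2.9 * 48.03 = 1371.97695
qu = 1716.036 + 656.01 + 1371.97695
qu = 3744.02 kPa


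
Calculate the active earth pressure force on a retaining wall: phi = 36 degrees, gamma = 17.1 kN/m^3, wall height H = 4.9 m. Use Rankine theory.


Compute active earth pressure coefficient:
Ka = tan^2(45 - phi/2) = tan^2(27.0) = 0.259616
Compute active force:
Pa = 0.5 * Ka * gamma * H^2
Pa = 0.5 * 0.259616 * 17.1 * 4.9^2
Pa = 53.3 kN/m


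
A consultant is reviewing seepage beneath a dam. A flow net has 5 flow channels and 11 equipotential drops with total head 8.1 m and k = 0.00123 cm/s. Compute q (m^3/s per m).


Convert k to m/s for unit consistency with H:
k = 0.00123 cm/s = 0.00123 / 100 m/s = 1.23e-05 m/s
Using q = k * H * Nf / Nd
Nf / Nd = 5 / 11 = 0.4545
q = 1.23e-05 * 8.1 * 0.4545
q = 4.529e-05 m^3/s per m


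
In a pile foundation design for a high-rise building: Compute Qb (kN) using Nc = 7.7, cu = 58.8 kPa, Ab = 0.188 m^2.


Result: 85.12 kN

Derivation:
Using Qb = Nc * cu * Ab
Qb = 7.7 * 58.8 * 0.188
Qb = 85.12 kN


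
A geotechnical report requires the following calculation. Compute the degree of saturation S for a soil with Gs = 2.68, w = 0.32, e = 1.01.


Result: 0.8491

Derivation:
Using S = Gs * w / e
S = 2.68 * 0.32 / 1.01
S = 0.8491


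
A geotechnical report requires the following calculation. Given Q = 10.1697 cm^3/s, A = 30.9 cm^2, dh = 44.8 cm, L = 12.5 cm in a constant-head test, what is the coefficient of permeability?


Compute hydraulic gradient:
i = dh / L = 44.8 / 12.5 = 3.584
Then apply Darcy's law:
k = Q / (A * i)
k = 10.1697 / (30.9 * 3.584)
k = 10.1697 / 110.746
k = 0.091829 cm/s


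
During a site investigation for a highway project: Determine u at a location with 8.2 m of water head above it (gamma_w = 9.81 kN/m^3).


Result: 80.44 kPa

Derivation:
Using u = gamma_w * h_w
u = 9.81 * 8.2
u = 80.44 kPa


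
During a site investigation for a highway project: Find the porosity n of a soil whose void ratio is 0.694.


Using the relation n = e / (1 + e)
n = 0.694 / (1 + 0.694)
n = 0.694 / 1.694
n = 0.4097


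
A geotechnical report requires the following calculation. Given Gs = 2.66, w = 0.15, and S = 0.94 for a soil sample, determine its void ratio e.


Result: 0.4245

Derivation:
Using the relation e = Gs * w / S
e = 2.66 * 0.15 / 0.94
e = 0.4245


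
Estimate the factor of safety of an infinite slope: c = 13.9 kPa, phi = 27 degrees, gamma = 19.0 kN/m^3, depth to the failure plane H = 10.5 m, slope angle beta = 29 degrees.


Using Fs = c / (gamma*H*sin(beta)*cos(beta)) + tan(phi)/tan(beta)
Cohesion contribution = 13.9 / (19.0*10.5*sin(29)*cos(29))
Cohesion contribution = 0.164317
Friction contribution = tan(27)/tan(29) = 0.919208
Fs = 0.164317 + 0.919208
Fs = 1.084


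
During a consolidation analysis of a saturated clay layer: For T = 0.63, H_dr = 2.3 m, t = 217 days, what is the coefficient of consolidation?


Result: 0.01536 m^2/day

Derivation:
Using cv = T * H_dr^2 / t
H_dr^2 = 2.3^2 = 5.29
cv = 0.63 * 5.29 / 217
cv = 0.01536 m^2/day


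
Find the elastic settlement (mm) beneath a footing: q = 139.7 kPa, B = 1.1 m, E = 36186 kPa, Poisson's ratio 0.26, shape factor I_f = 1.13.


Result: 4.474 mm

Derivation:
Using Se = q * B * (1 - nu^2) * I_f / E
1 - nu^2 = 1 - 0.26^2 = 0.9324
Se = 139.7 * 1.1 * 0.9324 * 1.13 / 36186
Se = 0.004474 m
Convert to mm: Se = 0.004474 * 1000 = 4.474 mm


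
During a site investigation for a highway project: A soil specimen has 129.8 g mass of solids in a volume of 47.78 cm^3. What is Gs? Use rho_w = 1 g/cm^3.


Result: 2.717

Derivation:
Using Gs = m_s / (V_s * rho_w)
Since rho_w = 1 g/cm^3:
Gs = 129.8 / 47.78
Gs = 2.717


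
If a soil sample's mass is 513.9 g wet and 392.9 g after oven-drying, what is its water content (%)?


Result: 30.8 %

Derivation:
Using w = (m_wet - m_dry) / m_dry * 100
m_wet - m_dry = 513.9 - 392.9 = 121.0 g
w = 121.0 / 392.9 * 100
w = 30.8 %


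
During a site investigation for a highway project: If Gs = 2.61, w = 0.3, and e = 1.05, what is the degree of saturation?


Result: 0.7457

Derivation:
Using S = Gs * w / e
S = 2.61 * 0.3 / 1.05
S = 0.7457


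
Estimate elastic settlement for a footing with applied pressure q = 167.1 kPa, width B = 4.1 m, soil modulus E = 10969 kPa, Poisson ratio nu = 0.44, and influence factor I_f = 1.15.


Result: 57.922 mm

Derivation:
Using Se = q * B * (1 - nu^2) * I_f / E
1 - nu^2 = 1 - 0.44^2 = 0.8064
Se = 167.1 * 4.1 * 0.8064 * 1.15 / 10969
Se = 0.057922 m
Convert to mm: Se = 0.057922 * 1000 = 57.922 mm


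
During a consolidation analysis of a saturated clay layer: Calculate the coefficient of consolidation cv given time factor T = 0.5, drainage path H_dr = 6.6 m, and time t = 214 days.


Using cv = T * H_dr^2 / t
H_dr^2 = 6.6^2 = 43.56
cv = 0.5 * 43.56 / 214
cv = 0.10178 m^2/day


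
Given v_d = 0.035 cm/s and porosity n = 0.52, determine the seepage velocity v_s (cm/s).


Using v_s = v_d / n
v_s = 0.035 / 0.52
v_s = 0.06731 cm/s


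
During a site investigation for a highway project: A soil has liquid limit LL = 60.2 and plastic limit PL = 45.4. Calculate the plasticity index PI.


Using PI = LL - PL
PI = 60.2 - 45.4
PI = 14.8


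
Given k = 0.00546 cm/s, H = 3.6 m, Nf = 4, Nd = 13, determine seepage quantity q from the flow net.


Result: 6.048e-05 m^3/s per m

Derivation:
Convert k to m/s for unit consistency with H:
k = 0.00546 cm/s = 0.00546 / 100 m/s = 5.46e-05 m/s
Using q = k * H * Nf / Nd
Nf / Nd = 4 / 13 = 0.3077
q = 5.46e-05 * 3.6 * 0.3077
q = 6.048e-05 m^3/s per m


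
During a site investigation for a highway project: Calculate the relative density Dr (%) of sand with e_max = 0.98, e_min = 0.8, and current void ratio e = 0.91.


Using Dr = (e_max - e) / (e_max - e_min) * 100
e_max - e = 0.98 - 0.91 = 0.07
e_max - e_min = 0.98 - 0.8 = 0.18
Dr = 0.07 / 0.18 * 100
Dr = 38.89 %


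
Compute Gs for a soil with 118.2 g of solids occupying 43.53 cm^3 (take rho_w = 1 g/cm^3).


Result: 2.715

Derivation:
Using Gs = m_s / (V_s * rho_w)
Since rho_w = 1 g/cm^3:
Gs = 118.2 / 43.53
Gs = 2.715


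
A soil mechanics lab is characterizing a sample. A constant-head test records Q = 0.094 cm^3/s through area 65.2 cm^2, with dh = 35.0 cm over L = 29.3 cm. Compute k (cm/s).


Compute hydraulic gradient:
i = dh / L = 35.0 / 29.3 = 1.19454
Then apply Darcy's law:
k = Q / (A * i)
k = 0.094 / (65.2 * 1.19454)
k = 0.094 / 77.884
k = 0.001207 cm/s


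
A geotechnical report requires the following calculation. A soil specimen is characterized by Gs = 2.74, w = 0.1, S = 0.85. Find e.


Result: 0.3224

Derivation:
Using the relation e = Gs * w / S
e = 2.74 * 0.1 / 0.85
e = 0.3224


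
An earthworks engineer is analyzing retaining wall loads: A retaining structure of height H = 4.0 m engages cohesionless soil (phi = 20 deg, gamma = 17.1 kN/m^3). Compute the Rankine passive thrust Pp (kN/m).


Compute passive earth pressure coefficient:
Kp = tan^2(45 + phi/2) = tan^2(55.0) = 2.039607
Compute passive force:
Pp = 0.5 * Kp * gamma * H^2
Pp = 0.5 * 2.039607 * 17.1 * 4.0^2
Pp = 279.02 kN/m
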